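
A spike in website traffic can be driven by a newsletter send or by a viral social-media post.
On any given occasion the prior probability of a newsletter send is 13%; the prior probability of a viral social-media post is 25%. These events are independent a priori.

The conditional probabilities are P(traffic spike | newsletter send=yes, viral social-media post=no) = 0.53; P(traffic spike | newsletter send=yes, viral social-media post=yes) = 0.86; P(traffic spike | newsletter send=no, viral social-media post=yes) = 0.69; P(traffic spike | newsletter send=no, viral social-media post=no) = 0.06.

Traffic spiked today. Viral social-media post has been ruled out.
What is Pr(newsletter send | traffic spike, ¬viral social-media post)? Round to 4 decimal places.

Sum P(traffic spike|·) weighted by the priors over both values of newsletter send:
  P(traffic spike | ¬viral social-media post) = 0.06·0.87 + 0.53·0.13
        = 0.052200 + 0.068900 = 0.121100
The terms with newsletter send present sum to 0.068900, so
  P(newsletter send | traffic spike, ¬viral social-media post) = 0.068900 / 0.121100 ≈ 0.5690

Pr(newsletter send | traffic spike, ¬viral social-media post) ≈ 0.5690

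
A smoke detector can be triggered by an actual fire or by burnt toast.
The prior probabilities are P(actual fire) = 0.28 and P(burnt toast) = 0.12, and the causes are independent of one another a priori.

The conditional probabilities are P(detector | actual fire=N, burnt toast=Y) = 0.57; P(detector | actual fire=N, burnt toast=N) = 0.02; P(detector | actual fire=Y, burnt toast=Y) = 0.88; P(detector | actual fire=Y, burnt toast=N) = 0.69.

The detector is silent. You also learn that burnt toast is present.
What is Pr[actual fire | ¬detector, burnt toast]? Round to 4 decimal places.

P(¬detector | burnt toast) = 0.43*0.72 + 0.12*0.28 = 0.309600 + 0.033600 = 0.343200
Restricting to configurations with actual fire present: 0.12*0.28 = 0.033600.
P(actual fire | ¬detector, burnt toast) = 0.033600 / 0.343200 ≈ 0.0979

Pr[actual fire | ¬detector, burnt toast] ≈ 0.0979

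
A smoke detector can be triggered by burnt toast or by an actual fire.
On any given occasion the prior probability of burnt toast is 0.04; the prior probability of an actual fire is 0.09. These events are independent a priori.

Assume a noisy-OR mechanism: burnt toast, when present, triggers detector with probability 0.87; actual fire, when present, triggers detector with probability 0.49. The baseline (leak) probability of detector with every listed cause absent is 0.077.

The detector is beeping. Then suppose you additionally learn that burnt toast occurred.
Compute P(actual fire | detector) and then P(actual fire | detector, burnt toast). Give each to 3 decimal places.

Under noisy-OR, P(detector | causes) = 1 − (1−0.077)·∏(1−qᵢ) over the active causes.
Weight on actual fire=true, given the evidence: 0.045729 + 0.003380 = 0.049109
The normalizing constant is 0.077·0.96·0.91 + 0.52927·0.96·0.09 + 0.88001·0.04·0.91 + 0.938805·0.04·0.09 = 0.148408
Posterior = 0.049109 / 0.148408 ≈ 0.331

Now also conditioning on burnt toast=true:
Numerator (weight on configurations with actual fire): 0.938805*0.09 = 0.084492
Denominator P(detector | burnt toast): 0.88001*0.91 + 0.938805*0.09 = 0.885301
Posterior = 0.084492 / 0.885301 ≈ 0.095

P(actual fire | detector) ≈ 0.331; P(actual fire | detector, burnt toast) ≈ 0.095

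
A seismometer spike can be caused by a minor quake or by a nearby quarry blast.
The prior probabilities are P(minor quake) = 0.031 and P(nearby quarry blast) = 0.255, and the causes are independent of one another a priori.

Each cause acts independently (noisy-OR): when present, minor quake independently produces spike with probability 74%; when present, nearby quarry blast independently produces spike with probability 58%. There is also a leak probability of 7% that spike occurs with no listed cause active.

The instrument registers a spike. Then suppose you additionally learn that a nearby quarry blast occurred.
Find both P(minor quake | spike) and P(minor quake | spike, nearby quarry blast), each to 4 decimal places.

P(minor quake | spike) ≈ 0.1090; P(minor quake | spike, nearby quarry blast) ≈ 0.0450

Under noisy-OR, P(spike | causes) = 1 − (1−0.07)·∏(1−qᵢ) over the active causes.
P(spike) = 0.07·0.969·0.745 + 0.6094·0.969·0.255 + 0.7582·0.031·0.745 + 0.898444·0.031·0.255 = 0.050533 + 0.150580 + 0.017511 + 0.007102 = 0.225726
The minor quake-present share is 0.017511 + 0.007102 = 0.024613.
Hence the posterior is 0.024613/0.225726 ≈ 0.1090.

With the extra evidence:
For the numerator, keep only minor quake=true terms: 0.898444×0.031 = 0.027852
Denominator P(spike | nearby quarry blast): 0.6094×0.969 + 0.898444×0.031 = 0.618361
Posterior = 0.027852 / 0.618361 ≈ 0.0450
— nearby quarry blast explains away the evidence for minor quake.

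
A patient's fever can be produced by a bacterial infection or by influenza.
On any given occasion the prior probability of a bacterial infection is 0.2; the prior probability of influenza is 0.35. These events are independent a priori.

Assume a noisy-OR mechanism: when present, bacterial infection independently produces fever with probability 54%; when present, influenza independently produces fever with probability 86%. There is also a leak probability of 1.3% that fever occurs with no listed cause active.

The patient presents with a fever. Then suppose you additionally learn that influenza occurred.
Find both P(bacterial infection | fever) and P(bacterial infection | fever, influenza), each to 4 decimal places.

Under noisy-OR, P(fever | causes) = 1 − (1−0.013)·∏(1−qᵢ) over the active causes.
Weight on bacterial infection=true, given the evidence: 0.070977 + 0.065551 = 0.136528
The normalizing constant is 0.013·0.8·0.65 + 0.86182·0.8·0.35 + 0.54598·0.2·0.65 + 0.936437·0.2·0.35 = 0.384598
P(bacterial infection | fever) = 0.136528/0.384598 ≈ 0.3550

Now also conditioning on influenza=true:
Enumerate both values of bacterial infection and weight by the priors:
  P(fever | influenza) = 0.86182×0.8 + 0.936437×0.2
        = 0.689456 + 0.187287 = 0.876743
Configurations with bacterial infection contribute 0.187287, so
  P(bacterial infection | fever, influenza) = 0.187287 / 0.876743 ≈ 0.2136

P(bacterial infection | fever) ≈ 0.3550; P(bacterial infection | fever, influenza) ≈ 0.2136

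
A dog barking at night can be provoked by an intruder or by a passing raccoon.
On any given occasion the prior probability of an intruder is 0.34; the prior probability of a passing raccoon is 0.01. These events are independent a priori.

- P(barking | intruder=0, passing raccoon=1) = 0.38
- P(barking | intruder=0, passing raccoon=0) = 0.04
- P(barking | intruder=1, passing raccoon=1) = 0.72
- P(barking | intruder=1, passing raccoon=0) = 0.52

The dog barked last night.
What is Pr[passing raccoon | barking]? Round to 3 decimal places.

Pr[passing raccoon | barking] ≈ 0.024

P(barking) = 0.04×0.66×0.99 + 0.38×0.66×0.01 + 0.52×0.34×0.99 + 0.72×0.34×0.01 = 0.026136 + 0.002508 + 0.175032 + 0.002448 = 0.206124
Restricting to configurations with passing raccoon present: 0.002508 + 0.002448 = 0.004956.
P(passing raccoon | barking) = 0.004956 / 0.206124 ≈ 0.024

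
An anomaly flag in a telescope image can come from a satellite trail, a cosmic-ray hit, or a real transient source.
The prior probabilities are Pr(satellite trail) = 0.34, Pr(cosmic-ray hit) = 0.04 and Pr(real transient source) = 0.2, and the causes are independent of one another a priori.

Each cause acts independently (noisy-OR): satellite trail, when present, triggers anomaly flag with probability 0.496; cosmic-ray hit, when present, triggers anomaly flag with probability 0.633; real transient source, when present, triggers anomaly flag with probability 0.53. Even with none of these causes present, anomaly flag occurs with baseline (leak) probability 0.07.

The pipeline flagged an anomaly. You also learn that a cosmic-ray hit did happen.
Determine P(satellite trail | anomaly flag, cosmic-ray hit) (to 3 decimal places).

P(satellite trail | anomaly flag, cosmic-ray hit) ≈ 0.386

Under noisy-OR, P(anomaly flag | causes) = 1 − (1−0.07)·∏(1−qᵢ) over the active causes.
P(anomaly flag | cosmic-ray hit) = 0.65869*0.66*0.8 + 0.839584*0.66*0.2 + 0.82798*0.34*0.8 + 0.91915*0.34*0.2 = 0.347788 + 0.110825 + 0.225211 + 0.062502 = 0.746326
Of this, 0.287713 comes from 0.225211 + 0.062502 (the satellite trail=true cases).
Hence the posterior is 0.287713/0.746326 ≈ 0.386.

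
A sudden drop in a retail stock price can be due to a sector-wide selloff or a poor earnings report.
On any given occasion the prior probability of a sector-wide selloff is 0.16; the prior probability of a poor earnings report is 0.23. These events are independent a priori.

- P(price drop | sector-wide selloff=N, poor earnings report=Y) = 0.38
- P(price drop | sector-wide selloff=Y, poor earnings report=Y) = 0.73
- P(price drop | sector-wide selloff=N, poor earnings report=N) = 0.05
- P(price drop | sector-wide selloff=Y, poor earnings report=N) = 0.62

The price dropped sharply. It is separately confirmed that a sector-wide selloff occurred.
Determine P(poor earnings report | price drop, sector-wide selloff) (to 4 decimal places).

P(poor earnings report | price drop, sector-wide selloff) ≈ 0.2602

P(price drop | sector-wide selloff) = 0.62×0.77 + 0.73×0.23 = 0.477400 + 0.167900 = 0.645300
Restricting to configurations with poor earnings report present: 0.73×0.23 = 0.167900.
So P(poor earnings report | price drop, sector-wide selloff) = 0.167900/0.645300 ≈ 0.2602.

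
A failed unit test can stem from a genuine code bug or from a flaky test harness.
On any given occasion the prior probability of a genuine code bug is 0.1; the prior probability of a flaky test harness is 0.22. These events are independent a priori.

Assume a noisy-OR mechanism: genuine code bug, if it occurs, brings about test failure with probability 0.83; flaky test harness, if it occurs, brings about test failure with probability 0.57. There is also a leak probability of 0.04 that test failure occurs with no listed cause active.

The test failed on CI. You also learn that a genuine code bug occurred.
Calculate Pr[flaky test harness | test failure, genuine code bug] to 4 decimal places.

Pr[flaky test harness | test failure, genuine code bug] ≈ 0.2386

Under noisy-OR, P(test failure | causes) = 1 − (1−0.04)·∏(1−qᵢ) over the active causes.
For the numerator, keep only flaky test harness=true terms: 0.929824*0.22 = 0.204561
The normalizing constant is 0.8368*0.78 + 0.929824*0.22 = 0.857265
Posterior = 0.204561 / 0.857265 ≈ 0.2386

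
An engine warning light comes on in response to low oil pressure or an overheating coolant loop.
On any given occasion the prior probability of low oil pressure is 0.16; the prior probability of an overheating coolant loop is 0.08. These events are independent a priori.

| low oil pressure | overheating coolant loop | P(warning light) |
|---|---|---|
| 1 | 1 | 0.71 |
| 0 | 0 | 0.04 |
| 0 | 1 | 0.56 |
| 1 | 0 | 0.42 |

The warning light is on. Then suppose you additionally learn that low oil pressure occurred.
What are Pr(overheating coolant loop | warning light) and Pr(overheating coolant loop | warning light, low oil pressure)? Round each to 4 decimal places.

Numerator (weight on configurations with overheating coolant loop): 0.037632 + 0.009088 = 0.046720
Denominator P(warning light): 0.04×0.84×0.92 + 0.56×0.84×0.08 + 0.42×0.16×0.92 + 0.71×0.16×0.08 = 0.139456
Posterior = 0.046720 / 0.139456 ≈ 0.3350

Now condition on the additional information:
Sum P(warning light|·) weighted by the priors over both values of overheating coolant loop:
  P(warning light | low oil pressure) = 0.42*0.92 + 0.71*0.08
        = 0.386400 + 0.056800 = 0.443200
The terms with overheating coolant loop present sum to 0.056800, so
  P(overheating coolant loop | warning light, low oil pressure) = 0.056800 / 0.443200 ≈ 0.1282

Pr(overheating coolant loop | warning light) ≈ 0.3350; Pr(overheating coolant loop | warning light, low oil pressure) ≈ 0.1282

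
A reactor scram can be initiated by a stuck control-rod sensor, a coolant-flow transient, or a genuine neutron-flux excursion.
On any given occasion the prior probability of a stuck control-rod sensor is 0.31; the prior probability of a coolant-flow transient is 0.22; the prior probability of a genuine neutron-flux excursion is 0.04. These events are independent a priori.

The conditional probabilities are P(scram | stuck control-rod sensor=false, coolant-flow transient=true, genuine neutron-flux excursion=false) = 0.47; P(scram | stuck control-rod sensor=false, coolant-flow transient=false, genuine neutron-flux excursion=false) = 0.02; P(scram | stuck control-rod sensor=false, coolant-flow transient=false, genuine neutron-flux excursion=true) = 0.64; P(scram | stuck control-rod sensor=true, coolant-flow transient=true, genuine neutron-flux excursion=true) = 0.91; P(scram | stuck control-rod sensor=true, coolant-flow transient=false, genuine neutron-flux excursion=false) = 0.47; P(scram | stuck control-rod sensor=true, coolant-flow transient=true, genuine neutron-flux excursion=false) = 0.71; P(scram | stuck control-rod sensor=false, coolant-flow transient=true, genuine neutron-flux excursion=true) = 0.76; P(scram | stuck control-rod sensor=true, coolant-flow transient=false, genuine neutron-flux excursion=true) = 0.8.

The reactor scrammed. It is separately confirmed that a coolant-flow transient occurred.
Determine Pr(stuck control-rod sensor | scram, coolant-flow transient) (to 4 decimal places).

P(scram | coolant-flow transient) = 0.47·0.69·0.96 + 0.76·0.69·0.04 + 0.71·0.31·0.96 + 0.91·0.31·0.04 = 0.311328 + 0.020976 + 0.211296 + 0.011284 = 0.554884
Of this, 0.222580 comes from 0.211296 + 0.011284 (the stuck control-rod sensor=true cases).
Hence the posterior is 0.222580/0.554884 ≈ 0.4011.

Pr(stuck control-rod sensor | scram, coolant-flow transient) ≈ 0.4011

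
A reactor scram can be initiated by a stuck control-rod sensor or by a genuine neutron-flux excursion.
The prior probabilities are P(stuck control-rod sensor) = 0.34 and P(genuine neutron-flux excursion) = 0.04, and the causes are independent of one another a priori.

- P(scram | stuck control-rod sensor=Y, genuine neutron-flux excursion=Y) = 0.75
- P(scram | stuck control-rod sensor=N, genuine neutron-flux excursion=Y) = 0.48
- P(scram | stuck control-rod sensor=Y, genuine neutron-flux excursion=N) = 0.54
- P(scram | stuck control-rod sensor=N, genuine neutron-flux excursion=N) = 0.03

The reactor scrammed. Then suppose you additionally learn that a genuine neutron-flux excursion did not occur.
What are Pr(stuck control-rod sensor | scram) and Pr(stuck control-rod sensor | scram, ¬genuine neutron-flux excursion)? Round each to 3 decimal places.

P(scram) = 0.03·0.66·0.96 + 0.48·0.66·0.04 + 0.54·0.34·0.96 + 0.75·0.34·0.04 = 0.019008 + 0.012672 + 0.176256 + 0.010200 = 0.218136
The stuck control-rod sensor-present share is 0.176256 + 0.010200 = 0.186456.
Hence the posterior is 0.186456/0.218136 ≈ 0.855.

With the extra evidence:
P(scram | ¬genuine neutron-flux excursion) = 0.03×0.66 + 0.54×0.34 = 0.019800 + 0.183600 = 0.203400
Restricting to configurations with stuck control-rod sensor present: 0.54×0.34 = 0.183600.
Hence the posterior is 0.183600/0.203400 ≈ 0.903.
With genuine neutron-flux excursion excluded, stuck control-rod sensor must carry more of the explanatory weight for the scram.

Pr(stuck control-rod sensor | scram) ≈ 0.855; Pr(stuck control-rod sensor | scram, ¬genuine neutron-flux excursion) ≈ 0.903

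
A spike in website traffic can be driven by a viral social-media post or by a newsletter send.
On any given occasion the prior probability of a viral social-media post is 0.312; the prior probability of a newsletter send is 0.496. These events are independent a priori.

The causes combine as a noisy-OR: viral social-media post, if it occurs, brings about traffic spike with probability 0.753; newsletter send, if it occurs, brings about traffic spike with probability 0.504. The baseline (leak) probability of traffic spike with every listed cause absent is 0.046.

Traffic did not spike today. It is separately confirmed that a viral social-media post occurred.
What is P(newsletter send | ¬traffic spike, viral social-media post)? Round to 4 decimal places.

Under noisy-OR, P(traffic spike | causes) = 1 − (1−0.046)·∏(1−qᵢ) over the active causes.
Numerator (weight on configurations with newsletter send): 0.116876*0.496 = 0.057970
Normalizer over all consistent configurations: 0.235638*0.504 + 0.116876*0.496 = 0.176732
P(newsletter send | ¬traffic spike, viral social-media post) = 0.057970/0.176732 ≈ 0.3280

P(newsletter send | ¬traffic spike, viral social-media post) ≈ 0.3280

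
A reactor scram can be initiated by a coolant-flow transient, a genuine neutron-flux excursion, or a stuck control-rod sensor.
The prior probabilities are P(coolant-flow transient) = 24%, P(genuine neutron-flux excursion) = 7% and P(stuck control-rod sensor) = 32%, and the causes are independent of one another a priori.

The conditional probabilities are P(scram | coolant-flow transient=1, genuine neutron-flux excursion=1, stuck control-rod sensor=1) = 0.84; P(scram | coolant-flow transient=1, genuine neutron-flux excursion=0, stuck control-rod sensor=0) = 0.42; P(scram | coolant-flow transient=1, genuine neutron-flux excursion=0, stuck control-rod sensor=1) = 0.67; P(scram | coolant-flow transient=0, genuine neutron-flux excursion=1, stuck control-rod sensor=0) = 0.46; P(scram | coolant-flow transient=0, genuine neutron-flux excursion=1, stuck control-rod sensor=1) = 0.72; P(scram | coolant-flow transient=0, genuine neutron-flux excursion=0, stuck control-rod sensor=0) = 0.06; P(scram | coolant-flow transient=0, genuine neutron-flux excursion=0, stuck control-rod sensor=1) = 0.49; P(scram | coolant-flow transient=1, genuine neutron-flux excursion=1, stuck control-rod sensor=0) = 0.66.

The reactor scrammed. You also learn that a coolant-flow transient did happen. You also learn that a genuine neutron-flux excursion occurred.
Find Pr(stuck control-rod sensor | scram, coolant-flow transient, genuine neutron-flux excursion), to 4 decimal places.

Pr(stuck control-rod sensor | scram, coolant-flow transient, genuine neutron-flux excursion) ≈ 0.3746

P(scram | coolant-flow transient, genuine neutron-flux excursion) = 0.66*0.68 + 0.84*0.32 = 0.448800 + 0.268800 = 0.717600
Restricting to configurations with stuck control-rod sensor present: 0.84*0.32 = 0.268800.
P(stuck control-rod sensor | scram, coolant-flow transient, genuine neutron-flux excursion) = 0.268800 / 0.717600 ≈ 0.3746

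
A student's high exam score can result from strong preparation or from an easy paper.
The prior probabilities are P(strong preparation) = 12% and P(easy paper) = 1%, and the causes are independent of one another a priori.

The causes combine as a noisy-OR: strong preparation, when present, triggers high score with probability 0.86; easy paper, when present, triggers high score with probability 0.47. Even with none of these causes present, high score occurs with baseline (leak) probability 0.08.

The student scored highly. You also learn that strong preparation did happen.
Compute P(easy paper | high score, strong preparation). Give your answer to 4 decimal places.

P(easy paper | high score, strong preparation) ≈ 0.0107

Under noisy-OR, P(high score | causes) = 1 − (1−0.08)·∏(1−qᵢ) over the active causes.
By total probability over both values of easy paper:
  P(high score | strong preparation) = 0.8712·0.99 + 0.931736·0.01
        = 0.862488 + 0.009317 = 0.871805
Keeping only the easy paper-present terms gives 0.009317, so
  P(easy paper | high score, strong preparation) = 0.009317 / 0.871805 ≈ 0.0107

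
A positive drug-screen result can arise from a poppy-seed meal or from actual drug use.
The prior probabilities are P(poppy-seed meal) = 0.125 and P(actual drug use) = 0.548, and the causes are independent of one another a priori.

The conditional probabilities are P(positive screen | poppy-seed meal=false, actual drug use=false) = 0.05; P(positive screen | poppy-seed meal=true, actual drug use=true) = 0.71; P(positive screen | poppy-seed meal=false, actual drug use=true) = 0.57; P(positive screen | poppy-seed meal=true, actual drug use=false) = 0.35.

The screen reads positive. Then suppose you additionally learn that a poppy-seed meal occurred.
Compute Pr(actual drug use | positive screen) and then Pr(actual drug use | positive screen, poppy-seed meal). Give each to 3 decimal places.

Pr(actual drug use | positive screen) ≈ 0.891; Pr(actual drug use | positive screen, poppy-seed meal) ≈ 0.711

Sum P(positive screen|·) weighted by the priors over the 4 (poppy-seed meal, actual drug use) configurations:
  P(positive screen) = 0.05·0.875·0.452 + 0.57·0.875·0.548 + 0.35·0.125·0.452 + 0.71·0.125·0.548
        = 0.019775 + 0.273315 + 0.019775 + 0.048635 = 0.361500
The terms with actual drug use present sum to 0.321950, so
  P(actual drug use | positive screen) = 0.321950 / 0.361500 ≈ 0.891

With the extra evidence:
P(positive screen | poppy-seed meal) = 0.35·0.452 + 0.71·0.548 = 0.158200 + 0.389080 = 0.547280
Of this, 0.389080 comes from 0.71·0.548 (the actual drug use=true cases).
Hence the posterior is 0.389080/0.547280 ≈ 0.711.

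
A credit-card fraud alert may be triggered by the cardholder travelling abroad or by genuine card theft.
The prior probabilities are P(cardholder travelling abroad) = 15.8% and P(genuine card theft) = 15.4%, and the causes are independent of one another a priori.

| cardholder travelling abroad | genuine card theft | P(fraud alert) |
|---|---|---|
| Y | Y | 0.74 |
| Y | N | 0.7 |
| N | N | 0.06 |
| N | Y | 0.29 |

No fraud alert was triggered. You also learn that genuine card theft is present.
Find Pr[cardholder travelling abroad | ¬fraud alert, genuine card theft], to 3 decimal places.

For the numerator, keep only cardholder travelling abroad=true terms: 0.26·0.158 = 0.041080
The normalizing constant is 0.71·0.842 + 0.26·0.158 = 0.638900
Posterior = 0.041080 / 0.638900 ≈ 0.064

Pr[cardholder travelling abroad | ¬fraud alert, genuine card theft] ≈ 0.064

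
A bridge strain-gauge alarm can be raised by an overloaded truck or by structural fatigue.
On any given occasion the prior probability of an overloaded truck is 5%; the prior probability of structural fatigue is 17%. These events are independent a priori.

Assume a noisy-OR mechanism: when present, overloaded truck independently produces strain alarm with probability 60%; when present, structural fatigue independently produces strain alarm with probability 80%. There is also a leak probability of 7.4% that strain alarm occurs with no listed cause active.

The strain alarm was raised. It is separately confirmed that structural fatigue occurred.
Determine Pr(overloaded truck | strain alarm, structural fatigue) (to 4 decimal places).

Pr(overloaded truck | strain alarm, structural fatigue) ≈ 0.0564

Under noisy-OR, P(strain alarm | causes) = 1 − (1−0.074)·∏(1−qᵢ) over the active causes.
Numerator (weight on configurations with overloaded truck): 0.92592×0.05 = 0.046296
Normalizer over all consistent configurations: 0.8148×0.95 + 0.92592×0.05 = 0.820356
P(overloaded truck | strain alarm, structural fatigue) = 0.046296/0.820356 ≈ 0.0564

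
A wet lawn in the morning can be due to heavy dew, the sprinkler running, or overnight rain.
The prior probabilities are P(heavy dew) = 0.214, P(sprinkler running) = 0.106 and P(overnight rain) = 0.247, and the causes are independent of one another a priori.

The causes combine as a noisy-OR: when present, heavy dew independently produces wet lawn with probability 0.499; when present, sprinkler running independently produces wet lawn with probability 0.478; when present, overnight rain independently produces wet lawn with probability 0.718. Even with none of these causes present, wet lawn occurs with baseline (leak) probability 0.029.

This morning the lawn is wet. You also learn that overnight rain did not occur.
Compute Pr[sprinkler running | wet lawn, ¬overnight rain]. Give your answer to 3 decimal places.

Pr[sprinkler running | wet lawn, ¬overnight rain] ≈ 0.328

Under noisy-OR, P(wet lawn | causes) = 1 − (1−0.029)·∏(1−qᵢ) over the active causes.
Sum P(wet lawn|·) weighted by the priors over the 4 (heavy dew, sprinkler running) configurations:
  P(wet lawn | ¬overnight rain) = 0.029·0.786·0.894 + 0.493138·0.786·0.106 + 0.513529·0.214·0.894 + 0.746062·0.214·0.106
        = 0.020378 + 0.041086 + 0.098246 + 0.016924 = 0.176634
Keeping only the sprinkler running-present terms gives 0.058010, so
  P(sprinkler running | wet lawn, ¬overnight rain) = 0.058010 / 0.176634 ≈ 0.328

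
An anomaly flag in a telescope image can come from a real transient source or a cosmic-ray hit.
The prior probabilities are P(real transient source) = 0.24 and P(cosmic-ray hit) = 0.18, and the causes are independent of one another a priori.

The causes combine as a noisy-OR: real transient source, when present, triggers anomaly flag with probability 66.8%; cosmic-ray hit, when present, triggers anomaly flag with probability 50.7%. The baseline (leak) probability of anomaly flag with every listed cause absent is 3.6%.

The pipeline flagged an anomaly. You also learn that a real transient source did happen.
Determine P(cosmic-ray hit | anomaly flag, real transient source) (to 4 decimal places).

Under noisy-OR, P(anomaly flag | causes) = 1 − (1−0.036)·∏(1−qᵢ) over the active causes.
Sum P(anomaly flag|·) weighted by the priors over both values of cosmic-ray hit:
  P(anomaly flag | real transient source) = 0.679952*0.82 + 0.842216*0.18
        = 0.557561 + 0.151599 = 0.709160
The terms with cosmic-ray hit present sum to 0.151599, so
  P(cosmic-ray hit | anomaly flag, real transient source) = 0.151599 / 0.709160 ≈ 0.2138

P(cosmic-ray hit | anomaly flag, real transient source) ≈ 0.2138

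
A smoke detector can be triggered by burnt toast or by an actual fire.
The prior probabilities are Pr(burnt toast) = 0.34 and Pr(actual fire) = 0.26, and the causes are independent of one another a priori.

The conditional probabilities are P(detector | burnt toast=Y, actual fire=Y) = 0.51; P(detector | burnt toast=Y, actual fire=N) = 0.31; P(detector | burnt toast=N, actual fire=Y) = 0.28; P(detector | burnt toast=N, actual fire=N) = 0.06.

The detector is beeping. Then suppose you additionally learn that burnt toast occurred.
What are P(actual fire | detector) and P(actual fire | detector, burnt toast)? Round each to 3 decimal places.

By total probability over the 4 (burnt toast, actual fire) configurations:
  P(detector) = 0.06×0.66×0.74 + 0.28×0.66×0.26 + 0.31×0.34×0.74 + 0.51×0.34×0.26
        = 0.029304 + 0.048048 + 0.077996 + 0.045084 = 0.200432
The terms with actual fire present sum to 0.093132, so
  P(actual fire | detector) = 0.093132 / 0.200432 ≈ 0.465

Now also conditioning on burnt toast=true:
Enumerate both values of actual fire and weight by the priors:
  P(detector | burnt toast) = 0.31·0.74 + 0.51·0.26
        = 0.229400 + 0.132600 = 0.362000
Keeping only the actual fire-present terms gives 0.132600, so
  P(actual fire | detector, burnt toast) = 0.132600 / 0.362000 ≈ 0.366

P(actual fire | detector) ≈ 0.465; P(actual fire | detector, burnt toast) ≈ 0.366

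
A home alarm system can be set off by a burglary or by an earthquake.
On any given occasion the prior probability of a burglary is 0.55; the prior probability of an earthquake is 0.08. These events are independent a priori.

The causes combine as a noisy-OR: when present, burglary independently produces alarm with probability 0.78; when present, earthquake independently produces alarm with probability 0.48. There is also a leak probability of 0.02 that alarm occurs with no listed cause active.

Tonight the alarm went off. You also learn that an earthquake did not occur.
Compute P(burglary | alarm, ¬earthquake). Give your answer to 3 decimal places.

Under noisy-OR, P(alarm | causes) = 1 − (1−0.02)·∏(1−qᵢ) over the active causes.
By total probability over both values of burglary:
  P(alarm | ¬earthquake) = 0.02·0.45 + 0.7844·0.55
        = 0.009000 + 0.431420 = 0.440420
The terms with burglary present sum to 0.431420, so
  P(burglary | alarm, ¬earthquake) = 0.431420 / 0.440420 ≈ 0.980

P(burglary | alarm, ¬earthquake) ≈ 0.980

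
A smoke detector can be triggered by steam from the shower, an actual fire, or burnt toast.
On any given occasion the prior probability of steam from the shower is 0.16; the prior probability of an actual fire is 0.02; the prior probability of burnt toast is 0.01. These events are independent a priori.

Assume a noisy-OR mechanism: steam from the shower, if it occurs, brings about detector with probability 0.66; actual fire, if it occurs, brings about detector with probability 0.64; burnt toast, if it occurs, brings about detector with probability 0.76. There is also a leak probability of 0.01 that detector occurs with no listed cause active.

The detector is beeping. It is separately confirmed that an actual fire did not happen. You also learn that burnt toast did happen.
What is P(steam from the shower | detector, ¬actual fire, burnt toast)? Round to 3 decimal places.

Under noisy-OR, P(detector | causes) = 1 − (1−0.01)·∏(1−qᵢ) over the active causes.
P(detector | ¬actual fire, burnt toast) = 0.7624·0.84 + 0.919216·0.16 = 0.640416 + 0.147075 = 0.787491
Of this, 0.147075 comes from 0.919216·0.16 (the steam from the shower=true cases).
So P(steam from the shower | detector, ¬actual fire, burnt toast) = 0.147075/0.787491 ≈ 0.187.

P(steam from the shower | detector, ¬actual fire, burnt toast) ≈ 0.187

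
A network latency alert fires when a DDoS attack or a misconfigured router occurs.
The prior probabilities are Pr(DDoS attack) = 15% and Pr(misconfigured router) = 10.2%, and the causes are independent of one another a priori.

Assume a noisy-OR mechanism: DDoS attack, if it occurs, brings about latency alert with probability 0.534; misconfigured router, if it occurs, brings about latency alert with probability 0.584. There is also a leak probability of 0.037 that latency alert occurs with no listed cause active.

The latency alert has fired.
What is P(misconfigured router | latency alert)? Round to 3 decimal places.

P(misconfigured router | latency alert) ≈ 0.386

Under noisy-OR, P(latency alert | causes) = 1 − (1−0.037)·∏(1−qᵢ) over the active causes.
Sum P(latency alert|·) weighted by the priors over the 4 (DDoS attack, misconfigured router) configurations:
  P(latency alert) = 0.037*0.85*0.898 + 0.599392*0.85*0.102 + 0.551242*0.15*0.898 + 0.813317*0.15*0.102
        = 0.028242 + 0.051967 + 0.074252 + 0.012444 = 0.166905
The terms with misconfigured router present sum to 0.064411, so
  P(misconfigured router | latency alert) = 0.064411 / 0.166905 ≈ 0.386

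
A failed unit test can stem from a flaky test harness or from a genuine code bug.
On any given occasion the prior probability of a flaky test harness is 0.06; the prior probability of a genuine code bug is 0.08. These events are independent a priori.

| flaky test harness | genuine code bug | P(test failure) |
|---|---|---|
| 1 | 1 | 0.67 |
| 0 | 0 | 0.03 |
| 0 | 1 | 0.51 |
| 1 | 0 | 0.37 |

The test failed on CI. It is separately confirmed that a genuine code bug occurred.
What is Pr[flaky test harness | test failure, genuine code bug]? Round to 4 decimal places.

Pr[flaky test harness | test failure, genuine code bug] ≈ 0.0774

For the numerator, keep only flaky test harness=true terms: 0.67·0.06 = 0.040200
Denominator P(test failure | genuine code bug): 0.51·0.94 + 0.67·0.06 = 0.519600
Posterior = 0.040200 / 0.519600 ≈ 0.0774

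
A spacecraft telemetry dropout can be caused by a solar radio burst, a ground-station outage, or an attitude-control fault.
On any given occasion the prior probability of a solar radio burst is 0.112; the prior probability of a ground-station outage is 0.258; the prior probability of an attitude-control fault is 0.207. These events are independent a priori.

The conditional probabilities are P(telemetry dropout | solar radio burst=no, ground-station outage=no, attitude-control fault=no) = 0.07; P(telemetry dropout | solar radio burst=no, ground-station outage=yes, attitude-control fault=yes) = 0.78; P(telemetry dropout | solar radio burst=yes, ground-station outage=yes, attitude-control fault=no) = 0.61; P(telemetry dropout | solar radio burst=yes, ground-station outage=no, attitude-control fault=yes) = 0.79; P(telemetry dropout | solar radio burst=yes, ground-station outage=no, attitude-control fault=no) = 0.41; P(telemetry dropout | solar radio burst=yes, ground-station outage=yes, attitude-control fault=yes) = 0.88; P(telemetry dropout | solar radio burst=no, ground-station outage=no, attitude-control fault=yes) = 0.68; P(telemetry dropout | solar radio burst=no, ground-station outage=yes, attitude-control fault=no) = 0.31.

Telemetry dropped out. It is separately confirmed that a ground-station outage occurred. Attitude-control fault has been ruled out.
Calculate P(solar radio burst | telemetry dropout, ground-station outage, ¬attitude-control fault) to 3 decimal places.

P(solar radio burst | telemetry dropout, ground-station outage, ¬attitude-control fault) ≈ 0.199

P(telemetry dropout | ground-station outage, ¬attitude-control fault) = 0.31×0.888 + 0.61×0.112 = 0.275280 + 0.068320 = 0.343600
Restricting to configurations with solar radio burst present: 0.61×0.112 = 0.068320.
So P(solar radio burst | telemetry dropout, ground-station outage, ¬attitude-control fault) = 0.068320/0.343600 ≈ 0.199.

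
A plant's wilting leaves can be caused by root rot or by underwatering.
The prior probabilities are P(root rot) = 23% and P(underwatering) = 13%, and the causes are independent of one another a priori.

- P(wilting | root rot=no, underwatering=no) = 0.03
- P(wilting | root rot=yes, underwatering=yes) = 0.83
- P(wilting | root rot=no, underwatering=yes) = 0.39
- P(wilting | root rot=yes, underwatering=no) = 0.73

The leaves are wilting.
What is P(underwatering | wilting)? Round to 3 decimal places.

P(underwatering | wilting) ≈ 0.278

P(wilting) = 0.03·0.77·0.87 + 0.39·0.77·0.13 + 0.73·0.23·0.87 + 0.83·0.23·0.13 = 0.020097 + 0.039039 + 0.146073 + 0.024817 = 0.230026
Of this, 0.063856 comes from 0.039039 + 0.024817 (the underwatering=true cases).
So P(underwatering | wilting) = 0.063856/0.230026 ≈ 0.278.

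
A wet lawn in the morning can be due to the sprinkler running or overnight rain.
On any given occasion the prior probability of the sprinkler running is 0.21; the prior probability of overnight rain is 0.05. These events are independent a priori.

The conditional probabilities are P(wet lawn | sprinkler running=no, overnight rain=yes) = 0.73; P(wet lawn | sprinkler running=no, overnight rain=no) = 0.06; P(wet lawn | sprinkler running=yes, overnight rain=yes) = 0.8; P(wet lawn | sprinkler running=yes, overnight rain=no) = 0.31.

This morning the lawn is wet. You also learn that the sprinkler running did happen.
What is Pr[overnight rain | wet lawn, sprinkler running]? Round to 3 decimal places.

By total probability over both values of overnight rain:
  P(wet lawn | sprinkler running) = 0.31*0.95 + 0.8*0.05
        = 0.294500 + 0.040000 = 0.334500
Configurations with overnight rain contribute 0.040000, so
  P(overnight rain | wet lawn, sprinkler running) = 0.040000 / 0.334500 ≈ 0.120

Pr[overnight rain | wet lawn, sprinkler running] ≈ 0.120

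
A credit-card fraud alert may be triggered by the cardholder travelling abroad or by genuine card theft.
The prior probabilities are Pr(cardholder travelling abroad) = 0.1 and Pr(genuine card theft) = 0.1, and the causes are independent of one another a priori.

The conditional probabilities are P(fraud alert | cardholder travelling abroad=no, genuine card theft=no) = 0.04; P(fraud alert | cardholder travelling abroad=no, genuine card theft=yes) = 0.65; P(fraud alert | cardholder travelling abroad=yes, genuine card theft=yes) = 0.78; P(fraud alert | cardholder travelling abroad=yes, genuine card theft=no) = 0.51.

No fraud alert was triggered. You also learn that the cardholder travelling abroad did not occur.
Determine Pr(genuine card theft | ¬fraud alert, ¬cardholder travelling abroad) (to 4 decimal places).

Pr(genuine card theft | ¬fraud alert, ¬cardholder travelling abroad) ≈ 0.0389

Sum P(¬fraud alert|·) weighted by the priors over both values of genuine card theft:
  P(¬fraud alert | ¬cardholder travelling abroad) = 0.96*0.9 + 0.35*0.1
        = 0.864000 + 0.035000 = 0.899000
Configurations with genuine card theft contribute 0.035000, so
  P(genuine card theft | ¬fraud alert, ¬cardholder travelling abroad) = 0.035000 / 0.899000 ≈ 0.0389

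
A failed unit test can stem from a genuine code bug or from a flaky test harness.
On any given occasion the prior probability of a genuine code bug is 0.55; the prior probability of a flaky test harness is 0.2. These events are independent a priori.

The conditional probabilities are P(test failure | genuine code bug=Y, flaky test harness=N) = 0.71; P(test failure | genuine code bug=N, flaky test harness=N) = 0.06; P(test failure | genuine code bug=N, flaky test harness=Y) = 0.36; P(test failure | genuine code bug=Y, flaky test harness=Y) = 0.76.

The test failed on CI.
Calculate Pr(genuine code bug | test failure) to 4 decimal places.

Pr(genuine code bug | test failure) ≈ 0.8800

By total probability over the 4 (genuine code bug, flaky test harness) configurations:
  P(test failure) = 0.06·0.45·0.8 + 0.36·0.45·0.2 + 0.71·0.55·0.8 + 0.76·0.55·0.2
        = 0.021600 + 0.032400 + 0.312400 + 0.083600 = 0.450000
The terms with genuine code bug present sum to 0.396000, so
  P(genuine code bug | test failure) = 0.396000 / 0.450000 ≈ 0.8800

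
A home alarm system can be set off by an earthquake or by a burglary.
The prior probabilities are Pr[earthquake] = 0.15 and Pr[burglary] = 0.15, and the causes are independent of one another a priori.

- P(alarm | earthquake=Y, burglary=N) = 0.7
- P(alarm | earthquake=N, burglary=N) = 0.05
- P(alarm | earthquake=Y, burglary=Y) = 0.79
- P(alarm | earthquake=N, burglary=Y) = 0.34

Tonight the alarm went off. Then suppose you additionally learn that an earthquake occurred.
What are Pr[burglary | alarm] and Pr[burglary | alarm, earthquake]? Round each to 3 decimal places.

Pr[burglary | alarm] ≈ 0.328; Pr[burglary | alarm, earthquake] ≈ 0.166

P(alarm) = 0.05·0.85·0.85 + 0.34·0.85·0.15 + 0.7·0.15·0.85 + 0.79·0.15·0.15 = 0.036125 + 0.043350 + 0.089250 + 0.017775 = 0.186500
The burglary-present share is 0.043350 + 0.017775 = 0.061125.
P(burglary | alarm) = 0.061125 / 0.186500 ≈ 0.328

Now also conditioning on earthquake=true:
P(alarm | earthquake) = 0.7*0.85 + 0.79*0.15 = 0.595000 + 0.118500 = 0.713500
Restricting to configurations with burglary present: 0.79*0.15 = 0.118500.
So P(burglary | alarm, earthquake) = 0.118500/0.713500 ≈ 0.166.
This is intercausal reasoning (explaining away): once earthquake accounts for the alarm, burglary becomes less likely.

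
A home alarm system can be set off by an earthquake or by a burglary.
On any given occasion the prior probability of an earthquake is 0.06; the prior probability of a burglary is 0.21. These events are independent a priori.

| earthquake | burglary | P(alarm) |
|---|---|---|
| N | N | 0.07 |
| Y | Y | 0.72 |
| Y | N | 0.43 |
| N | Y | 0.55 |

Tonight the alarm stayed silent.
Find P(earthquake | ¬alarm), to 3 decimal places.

Sum P(¬alarm|·) weighted by the priors over the 4 (earthquake, burglary) configurations:
  P(¬alarm) = 0.93×0.94×0.79 + 0.45×0.94×0.21 + 0.57×0.06×0.79 + 0.28×0.06×0.21
        = 0.690618 + 0.088830 + 0.027018 + 0.003528 = 0.809994
Keeping only the earthquake-present terms gives 0.030546, so
  P(earthquake | ¬alarm) = 0.030546 / 0.809994 ≈ 0.038

P(earthquake | ¬alarm) ≈ 0.038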